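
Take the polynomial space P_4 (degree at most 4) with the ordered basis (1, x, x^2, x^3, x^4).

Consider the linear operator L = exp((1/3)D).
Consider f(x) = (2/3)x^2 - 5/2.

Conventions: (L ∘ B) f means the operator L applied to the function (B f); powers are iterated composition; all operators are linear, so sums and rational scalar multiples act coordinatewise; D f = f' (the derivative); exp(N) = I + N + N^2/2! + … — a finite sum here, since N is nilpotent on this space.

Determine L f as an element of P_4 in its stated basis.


g(x) = (2/3)x^2 + (4/9)x - 131/54

order-1 term: (4/9)x
order-2 term: 2/27
the series for exp((1/3)D) f terminates at order 2
exp((1/3)D) f = (2/3)x^2 + (4/9)x - 131/54


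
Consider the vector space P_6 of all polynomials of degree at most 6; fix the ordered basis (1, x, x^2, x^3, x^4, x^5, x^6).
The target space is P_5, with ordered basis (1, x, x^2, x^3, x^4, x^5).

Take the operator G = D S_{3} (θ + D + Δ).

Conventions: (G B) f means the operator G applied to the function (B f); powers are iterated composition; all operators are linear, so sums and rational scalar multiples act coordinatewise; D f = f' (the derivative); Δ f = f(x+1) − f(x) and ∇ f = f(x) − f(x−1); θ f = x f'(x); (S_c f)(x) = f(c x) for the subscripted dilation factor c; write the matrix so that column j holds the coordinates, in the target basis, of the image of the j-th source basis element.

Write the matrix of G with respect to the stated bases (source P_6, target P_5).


image of 1: 0
image of x: 3
image of x^2: 36x + 12
image of x^3: 243x^2 + 108x + 9
image of x^4: 1296x^3 + 648x^2 + 108x + 12
image of x^5: 6075x^4 + 3240x^3 + 810x^2 + 180x + 15
image of x^6: 26244x^5 + 14580x^4 + 4860x^3 + 1620x^2 + 270x + 18
each image's coordinates form column j of the matrix

the matrix is [[0, 3, 12, 9, 12, 15, 18]; [0, 0, 36, 108, 108, 180, 270]; [0, 0, 0, 243, 648, 810, 1620]; [0, 0, 0, 0, 1296, 3240, 4860]; [0, 0, 0, 0, 0, 6075, 14580]; [0, 0, 0, 0, 0, 0, 26244]] (rows listed top to bottom)


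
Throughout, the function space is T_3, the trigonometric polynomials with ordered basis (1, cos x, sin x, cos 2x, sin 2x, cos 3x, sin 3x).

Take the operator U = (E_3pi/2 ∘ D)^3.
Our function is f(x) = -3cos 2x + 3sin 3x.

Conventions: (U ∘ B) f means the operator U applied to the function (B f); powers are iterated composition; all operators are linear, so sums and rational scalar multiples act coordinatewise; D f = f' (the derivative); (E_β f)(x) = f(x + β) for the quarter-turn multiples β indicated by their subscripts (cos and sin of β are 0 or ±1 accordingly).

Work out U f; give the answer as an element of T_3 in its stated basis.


g(x) = 24sin 2x - 81sin 3x

D f = 6sin 2x + 9cos 3x
E_3pi/2 D f = -6sin 2x - 9sin 3x
D (E_3pi/2 ∘ D) f = -12cos 2x - 27cos 3x
E_3pi/2 D (E_3pi/2 ∘ D) f = 12cos 2x + 27sin 3x
D (E_3pi/2 ∘ D) (E_3pi/2 ∘ D) f = -24sin 2x + 81cos 3x
E_3pi/2 D (E_3pi/2 ∘ D) (E_3pi/2 ∘ D) f = 24sin 2x - 81sin 3x


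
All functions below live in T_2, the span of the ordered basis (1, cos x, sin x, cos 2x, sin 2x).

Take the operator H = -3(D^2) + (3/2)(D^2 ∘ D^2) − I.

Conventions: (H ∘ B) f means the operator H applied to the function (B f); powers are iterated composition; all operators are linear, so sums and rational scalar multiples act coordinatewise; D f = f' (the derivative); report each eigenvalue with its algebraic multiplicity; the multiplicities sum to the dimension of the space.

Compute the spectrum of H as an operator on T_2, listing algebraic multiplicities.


λ = -1 (multiplicity 1), λ = 7/2 (multiplicity 2), λ = 35 (multiplicity 2)

image of 1: -1
image of cos x: (7/2)cos x
image of sin x: (7/2)sin x
image of cos 2x: 35cos 2x
image of sin 2x: 35sin 2x
the matrix is diagonal; its diagonal is (-1, 7/2, 7/2, 35, 35)
for a triangular matrix the eigenvalues are the diagonal entries, with algebraic multiplicity their repetition count


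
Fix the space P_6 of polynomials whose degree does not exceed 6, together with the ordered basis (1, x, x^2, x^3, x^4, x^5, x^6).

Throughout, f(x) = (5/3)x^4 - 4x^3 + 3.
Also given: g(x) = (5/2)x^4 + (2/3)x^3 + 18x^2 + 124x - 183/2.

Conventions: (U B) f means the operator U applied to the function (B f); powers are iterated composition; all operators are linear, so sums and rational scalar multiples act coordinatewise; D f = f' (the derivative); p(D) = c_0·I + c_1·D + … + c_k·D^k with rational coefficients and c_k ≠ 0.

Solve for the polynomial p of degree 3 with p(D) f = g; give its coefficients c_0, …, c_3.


D^0 f = (5/3)x^4 - 4x^3 + 3
D^1 f = (20/3)x^3 - 12x^2
D^2 f = 20x^2 - 24x
D^3 f = 40x - 24
matching coefficients of g against c_0 f + c_1 Df + … from the top degree down determines the c_i
solution: c_0 = 3/2, c_1 = 1, c_2 = 3/2, c_3 = 4

c_0 = 3/2, c_1 = 1, c_2 = 3/2, c_3 = 4


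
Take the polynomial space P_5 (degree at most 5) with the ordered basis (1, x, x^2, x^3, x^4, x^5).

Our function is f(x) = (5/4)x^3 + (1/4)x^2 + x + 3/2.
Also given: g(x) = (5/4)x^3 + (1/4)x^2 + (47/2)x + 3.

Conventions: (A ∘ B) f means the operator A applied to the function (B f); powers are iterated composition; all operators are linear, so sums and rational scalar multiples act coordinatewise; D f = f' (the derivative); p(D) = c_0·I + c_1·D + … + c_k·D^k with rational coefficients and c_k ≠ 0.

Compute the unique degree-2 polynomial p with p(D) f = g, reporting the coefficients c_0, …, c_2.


p(D) = I + 3·D^2, i.e. c_0 = 1, c_1 = 0, c_2 = 3

D^0 f = (5/4)x^3 + (1/4)x^2 + x + 3/2
D^1 f = (15/4)x^2 + (1/2)x + 1
D^2 f = (15/2)x + 1/2
matching coefficients of g against c_0 f + c_1 Df + … from the top degree down determines the c_i
solution: c_0 = 1, c_1 = 0, c_2 = 3


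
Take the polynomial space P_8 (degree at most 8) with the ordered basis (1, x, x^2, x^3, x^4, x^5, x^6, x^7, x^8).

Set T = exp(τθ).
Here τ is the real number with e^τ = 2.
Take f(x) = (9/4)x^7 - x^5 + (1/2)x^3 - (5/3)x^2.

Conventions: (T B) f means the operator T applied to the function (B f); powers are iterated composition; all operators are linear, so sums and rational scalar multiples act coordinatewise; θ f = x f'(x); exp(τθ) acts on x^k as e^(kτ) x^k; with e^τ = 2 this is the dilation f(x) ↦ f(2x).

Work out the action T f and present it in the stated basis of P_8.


exp(τθ) x^k = e^(kτ) x^k; with e^τ = 2 this sends x^k to 2^k x^k
x^2 ↦ 4 x^2
x^3 ↦ 8 x^3
x^5 ↦ 32 x^5
x^7 ↦ 128 x^7
applying this coordinatewise to f: exp(τθ) f = 288x^7 - 32x^5 + 4x^3 - (20/3)x^2

the image equals g(x) = 288x^7 - 32x^5 + 4x^3 - (20/3)x^2


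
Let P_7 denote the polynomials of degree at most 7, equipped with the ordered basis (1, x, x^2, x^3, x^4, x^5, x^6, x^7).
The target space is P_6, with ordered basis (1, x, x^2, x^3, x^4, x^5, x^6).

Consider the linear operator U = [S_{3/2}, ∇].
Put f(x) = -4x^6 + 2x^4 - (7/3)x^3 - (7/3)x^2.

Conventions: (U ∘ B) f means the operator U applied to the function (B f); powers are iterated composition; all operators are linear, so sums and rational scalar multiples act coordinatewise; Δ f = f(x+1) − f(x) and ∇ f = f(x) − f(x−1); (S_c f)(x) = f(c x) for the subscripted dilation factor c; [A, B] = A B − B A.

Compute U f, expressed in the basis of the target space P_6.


∇ f = -24x^5 + 60x^4 - 72x^3 + 41x^2 - (41/3)x + 2
S_{3/2} ∇ f = -(729/4)x^5 + (1215/4)x^4 - 243x^3 + (369/4)x^2 - (41/2)x + 2
S_{3/2} f = -(729/16)x^6 + (81/8)x^4 - (63/8)x^3 - (21/4)x^2
∇ S_{3/2} f = -(2187/8)x^5 + (10935/16)x^4 - (3483/4)x^3 + (9585/16)x^2 - (879/4)x + 525/16
[S_{3/2}, ∇] f = (729/8)x^5 - (6075/16)x^4 + (2511/4)x^3 - (8109/16)x^2 + (797/4)x - 493/16

the image equals g(x) = (729/8)x^5 - (6075/16)x^4 + (2511/4)x^3 - (8109/16)x^2 + (797/4)x - 493/16


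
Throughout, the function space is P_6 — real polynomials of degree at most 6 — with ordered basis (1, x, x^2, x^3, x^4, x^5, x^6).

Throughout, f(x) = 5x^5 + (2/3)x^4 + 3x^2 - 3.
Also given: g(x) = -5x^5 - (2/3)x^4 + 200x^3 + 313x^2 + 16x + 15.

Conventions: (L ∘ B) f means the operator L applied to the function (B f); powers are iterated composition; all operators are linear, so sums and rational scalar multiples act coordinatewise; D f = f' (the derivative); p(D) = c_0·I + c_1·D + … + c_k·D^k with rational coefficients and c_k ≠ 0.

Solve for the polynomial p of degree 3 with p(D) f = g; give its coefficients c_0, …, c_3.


p(D) = -I + 2·D^2 + D^3, i.e. c_0 = -1, c_1 = 0, c_2 = 2, c_3 = 1

D^0 f = 5x^5 + (2/3)x^4 + 3x^2 - 3
D^1 f = 25x^4 + (8/3)x^3 + 6x
D^2 f = 100x^3 + 8x^2 + 6
D^3 f = 300x^2 + 16x
matching coefficients of g against c_0 f + c_1 Df + … from the top degree down determines the c_i
solution: c_0 = -1, c_1 = 0, c_2 = 2, c_3 = 1


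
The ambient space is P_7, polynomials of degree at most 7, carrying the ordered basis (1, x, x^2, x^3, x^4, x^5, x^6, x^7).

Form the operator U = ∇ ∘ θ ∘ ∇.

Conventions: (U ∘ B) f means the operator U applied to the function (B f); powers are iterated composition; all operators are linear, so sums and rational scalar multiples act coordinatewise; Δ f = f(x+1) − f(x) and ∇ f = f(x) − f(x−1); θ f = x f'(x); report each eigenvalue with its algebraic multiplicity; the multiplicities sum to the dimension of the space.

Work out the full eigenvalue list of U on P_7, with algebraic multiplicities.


image of 1: 0
image of x: 0
image of x^2: 2
image of x^3: 12x - 9
image of x^4: 36x^2 - 60x + 28
image of x^5: 80x^3 - 210x^2 + 210x - 75
image of x^6: 150x^4 - 540x^3 + 840x^2 - 630x + 186
image of x^7: 252x^5 - 1155x^4 + 2450x^3 - 2835x^2 + 1736x - 441
the matrix is upper triangular; its diagonal is (0, 0, 0, 0, 0, 0, 0, 0)
for a triangular matrix the eigenvalues are the diagonal entries, with algebraic multiplicity their repetition count

λ = 0 (multiplicity 8)


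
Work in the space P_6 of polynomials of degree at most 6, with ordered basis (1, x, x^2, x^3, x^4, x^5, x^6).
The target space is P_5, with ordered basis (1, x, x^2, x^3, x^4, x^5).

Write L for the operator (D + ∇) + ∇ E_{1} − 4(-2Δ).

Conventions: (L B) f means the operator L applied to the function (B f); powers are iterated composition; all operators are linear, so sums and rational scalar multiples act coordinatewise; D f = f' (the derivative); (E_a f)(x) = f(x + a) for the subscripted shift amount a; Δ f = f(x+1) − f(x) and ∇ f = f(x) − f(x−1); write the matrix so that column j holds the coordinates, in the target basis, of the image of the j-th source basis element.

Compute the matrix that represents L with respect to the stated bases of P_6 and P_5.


the matrix is [[0, 11, 8, 10, 8, 10, 8]; [0, 0, 22, 24, 40, 40, 60]; [0, 0, 0, 33, 48, 100, 120]; [0, 0, 0, 0, 44, 80, 200]; [0, 0, 0, 0, 0, 55, 120]; [0, 0, 0, 0, 0, 0, 66]] (rows listed top to bottom)

image of 1: 0
image of x: 11
image of x^2: 22x + 8
image of x^3: 33x^2 + 24x + 10
image of x^4: 44x^3 + 48x^2 + 40x + 8
image of x^5: 55x^4 + 80x^3 + 100x^2 + 40x + 10
image of x^6: 66x^5 + 120x^4 + 200x^3 + 120x^2 + 60x + 8
each image's coordinates form column j of the matrix


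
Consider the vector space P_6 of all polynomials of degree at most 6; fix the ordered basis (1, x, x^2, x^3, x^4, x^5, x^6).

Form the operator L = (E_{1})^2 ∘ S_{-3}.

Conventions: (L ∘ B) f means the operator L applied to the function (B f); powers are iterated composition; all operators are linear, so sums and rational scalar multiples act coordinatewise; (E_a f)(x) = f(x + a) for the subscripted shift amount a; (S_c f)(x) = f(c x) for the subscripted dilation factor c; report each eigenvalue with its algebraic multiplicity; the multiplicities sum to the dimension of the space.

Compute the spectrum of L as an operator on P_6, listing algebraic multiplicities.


λ = -243 (multiplicity 1), λ = -27 (multiplicity 1), λ = -3 (multiplicity 1), λ = 1 (multiplicity 1), λ = 9 (multiplicity 1), λ = 81 (multiplicity 1), λ = 729 (multiplicity 1)

image of 1: 1
image of x: -3x - 6
image of x^2: 9x^2 + 36x + 36
image of x^3: -27x^3 - 162x^2 - 324x - 216
image of x^4: 81x^4 + 648x^3 + 1944x^2 + 2592x + 1296
image of x^5: -243x^5 - 2430x^4 - 9720x^3 - 19440x^2 - 19440x - 7776
image of x^6: 729x^6 + 8748x^5 + 43740x^4 + 116640x^3 + 174960x^2 + 139968x + 46656
the matrix is upper triangular; its diagonal is (1, -3, 9, -27, 81, -243, 729)
for a triangular matrix the eigenvalues are the diagonal entries, with algebraic multiplicity their repetition count


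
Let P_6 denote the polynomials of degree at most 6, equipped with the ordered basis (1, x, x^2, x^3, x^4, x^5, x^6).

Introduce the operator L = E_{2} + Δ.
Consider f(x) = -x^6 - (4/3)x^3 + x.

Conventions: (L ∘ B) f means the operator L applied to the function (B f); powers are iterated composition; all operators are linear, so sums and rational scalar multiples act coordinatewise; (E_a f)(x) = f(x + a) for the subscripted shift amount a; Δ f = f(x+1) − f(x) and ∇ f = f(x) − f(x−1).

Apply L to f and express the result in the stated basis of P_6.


E_{2} f = -x^6 - 12x^5 - 60x^4 - (484/3)x^3 - 248x^2 - 207x - 218/3
Δ f = -6x^5 - 15x^4 - 20x^3 - 19x^2 - 10x - 4/3
(E_{2} + Δ) f = -x^6 - 18x^5 - 75x^4 - (544/3)x^3 - 267x^2 - 217x - 74

the result is g(x) = -x^6 - 18x^5 - 75x^4 - (544/3)x^3 - 267x^2 - 217x - 74


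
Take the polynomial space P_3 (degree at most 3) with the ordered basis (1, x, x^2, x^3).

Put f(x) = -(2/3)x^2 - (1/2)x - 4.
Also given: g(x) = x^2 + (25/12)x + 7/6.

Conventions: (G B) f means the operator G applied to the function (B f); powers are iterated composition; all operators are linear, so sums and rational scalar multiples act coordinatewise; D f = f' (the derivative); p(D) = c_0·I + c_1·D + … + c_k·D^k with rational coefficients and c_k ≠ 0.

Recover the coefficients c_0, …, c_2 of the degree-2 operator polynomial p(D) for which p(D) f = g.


D^0 f = -(2/3)x^2 - (1/2)x - 4
D^1 f = -(4/3)x - 1/2
D^2 f = -4/3
matching coefficients of g against c_0 f + c_1 Df + … from the top degree down determines the c_i
solution: c_0 = -3/2, c_1 = -1, c_2 = 4

c_0 = -3/2, c_1 = -1, c_2 = 4


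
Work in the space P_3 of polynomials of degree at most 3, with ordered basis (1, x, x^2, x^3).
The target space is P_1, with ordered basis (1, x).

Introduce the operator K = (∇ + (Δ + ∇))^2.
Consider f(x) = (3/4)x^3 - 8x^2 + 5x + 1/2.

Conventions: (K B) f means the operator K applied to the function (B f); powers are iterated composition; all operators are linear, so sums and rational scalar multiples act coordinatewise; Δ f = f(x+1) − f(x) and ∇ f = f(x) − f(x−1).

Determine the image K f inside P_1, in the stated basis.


∇ f = (9/4)x^2 - (73/4)x + 55/4
Δ f = (9/4)x^2 - (55/4)x - 9/4
∇ f = (9/4)x^2 - (73/4)x + 55/4
(Δ + ∇) f = (9/2)x^2 - 32x + 23/2
(∇ + (Δ + ∇)) f = (27/4)x^2 - (201/4)x + 101/4
∇ (∇ + (Δ + ∇)) f = (27/2)x - 57
Δ (∇ + (Δ + ∇)) f = (27/2)x - 87/2
∇ (∇ + (Δ + ∇)) f = (27/2)x - 57
(Δ + ∇) (∇ + (Δ + ∇)) f = 27x - 201/2
(∇ + (Δ + ∇)) (∇ + (Δ + ∇)) f = (81/2)x - 315/2

the image equals g(x) = (81/2)x - 315/2


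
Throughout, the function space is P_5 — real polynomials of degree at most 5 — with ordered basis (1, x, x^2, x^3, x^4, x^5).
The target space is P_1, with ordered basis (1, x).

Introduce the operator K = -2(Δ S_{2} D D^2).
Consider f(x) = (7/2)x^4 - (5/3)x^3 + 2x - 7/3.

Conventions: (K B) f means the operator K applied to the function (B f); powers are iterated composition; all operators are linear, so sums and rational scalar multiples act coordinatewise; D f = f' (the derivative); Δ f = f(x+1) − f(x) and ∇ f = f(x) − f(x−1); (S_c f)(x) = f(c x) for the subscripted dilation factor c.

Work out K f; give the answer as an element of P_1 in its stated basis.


g(x) = -336

D f = 14x^3 - 5x^2 + 2
D D f = 42x^2 - 10x
D D^2 f = 84x - 10
S_{2} D D^2 f = 168x - 10
Δ S_{2} D D^2 f = 168
(-2(Δ S_{2} D D^2)) f = -336


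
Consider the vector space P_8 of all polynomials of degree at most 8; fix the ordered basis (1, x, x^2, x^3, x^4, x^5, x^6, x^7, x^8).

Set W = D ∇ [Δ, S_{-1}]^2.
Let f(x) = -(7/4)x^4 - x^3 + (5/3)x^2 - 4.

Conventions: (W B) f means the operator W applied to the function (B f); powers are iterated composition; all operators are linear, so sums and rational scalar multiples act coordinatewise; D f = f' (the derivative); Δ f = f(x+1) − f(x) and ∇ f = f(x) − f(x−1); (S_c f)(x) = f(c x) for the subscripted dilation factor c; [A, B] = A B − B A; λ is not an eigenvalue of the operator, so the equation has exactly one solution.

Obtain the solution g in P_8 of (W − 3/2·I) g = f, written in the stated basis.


the result is g(x) = (7/6)x^4 + (2/3)x^3 - (10/9)x^2 - 72

write g with unknown coordinates in the stated basis and equate coefficients in (W − 3/2·I) g = f
solving from the highest basis element down gives g = (7/6)x^4 + (2/3)x^3 - (10/9)x^2 - 72
check: W g = -112
so W g − 3/2·g = -(7/4)x^4 - x^3 + (5/3)x^2 - 4 = f ✓


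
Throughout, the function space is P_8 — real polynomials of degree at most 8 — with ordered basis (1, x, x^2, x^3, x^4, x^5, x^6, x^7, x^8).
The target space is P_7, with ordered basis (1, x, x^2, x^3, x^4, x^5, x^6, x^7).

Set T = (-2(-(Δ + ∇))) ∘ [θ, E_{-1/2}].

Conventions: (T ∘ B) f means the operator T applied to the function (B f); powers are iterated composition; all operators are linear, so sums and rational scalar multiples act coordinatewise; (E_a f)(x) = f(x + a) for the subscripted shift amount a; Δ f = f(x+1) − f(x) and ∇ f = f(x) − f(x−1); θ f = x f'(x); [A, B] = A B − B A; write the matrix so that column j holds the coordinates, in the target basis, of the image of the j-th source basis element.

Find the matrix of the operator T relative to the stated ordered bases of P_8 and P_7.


image of 1: 0
image of x: 0
image of x^2: 4
image of x^3: 12x - 6
image of x^4: 24x^2 - 24x + 14
image of x^5: 40x^3 - 60x^2 + 70x - 25
image of x^6: 60x^4 - 120x^3 + 210x^2 - 150x + 183/4
image of x^7: 84x^5 - 210x^4 + 490x^3 - 525x^2 + (1281/4)x - 637/8
image of x^8: 112x^6 - 336x^5 + 980x^4 - 1400x^3 + 1281x^2 - 637x + 547/4
each image's coordinates form column j of the matrix

the matrix is [[0, 0, 4, -6, 14, -25, 183/4, -637/8, 547/4]; [0, 0, 0, 12, -24, 70, -150, 1281/4, -637]; [0, 0, 0, 0, 24, -60, 210, -525, 1281]; [0, 0, 0, 0, 0, 40, -120, 490, -1400]; [0, 0, 0, 0, 0, 0, 60, -210, 980]; [0, 0, 0, 0, 0, 0, 0, 84, -336]; [0, 0, 0, 0, 0, 0, 0, 0, 112]; [0, 0, 0, 0, 0, 0, 0, 0, 0]] (rows listed top to bottom)


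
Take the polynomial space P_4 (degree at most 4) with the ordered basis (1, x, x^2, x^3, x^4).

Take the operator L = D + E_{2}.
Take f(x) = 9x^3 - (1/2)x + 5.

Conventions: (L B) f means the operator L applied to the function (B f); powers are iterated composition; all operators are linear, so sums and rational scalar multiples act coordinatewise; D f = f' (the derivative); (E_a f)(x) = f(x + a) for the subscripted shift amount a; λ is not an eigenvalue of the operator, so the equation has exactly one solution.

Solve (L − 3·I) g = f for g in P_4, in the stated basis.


write g with unknown coordinates in the stated basis and equate coefficients in (L − 3·I) g = f
solving from the highest basis element down gives g = -(9/2)x^3 - (81/4)x^2 - (175/2)x - 769/4
check: L g = -(9/2)x^3 - (243/4)x^2 - 263x - 2287/4
so L g − 3·g = 9x^3 - (1/2)x + 5 = f ✓

the image equals g(x) = -(9/2)x^3 - (81/4)x^2 - (175/2)x - 769/4


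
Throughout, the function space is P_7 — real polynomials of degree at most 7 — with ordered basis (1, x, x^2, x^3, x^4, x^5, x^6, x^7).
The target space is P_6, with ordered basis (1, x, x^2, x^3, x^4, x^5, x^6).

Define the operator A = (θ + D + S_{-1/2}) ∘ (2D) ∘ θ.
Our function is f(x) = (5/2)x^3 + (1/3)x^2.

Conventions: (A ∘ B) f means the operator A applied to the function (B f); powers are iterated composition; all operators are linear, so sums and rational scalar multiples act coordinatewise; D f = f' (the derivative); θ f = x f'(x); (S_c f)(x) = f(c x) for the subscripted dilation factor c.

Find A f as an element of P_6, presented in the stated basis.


θ f = (15/2)x^3 + (2/3)x^2
D θ f = (45/2)x^2 + (4/3)x
(2D) θ f = 45x^2 + (8/3)x
θ ((2D) ∘ θ) f = 90x^2 + (8/3)x
D ((2D) ∘ θ) f = 90x + 8/3
S_{-1/2} ((2D) ∘ θ) f = (45/4)x^2 - (4/3)x
(θ + D + S_{-1/2}) ((2D) ∘ θ) f = (405/4)x^2 + (274/3)x + 8/3

the image equals g(x) = (405/4)x^2 + (274/3)x + 8/3


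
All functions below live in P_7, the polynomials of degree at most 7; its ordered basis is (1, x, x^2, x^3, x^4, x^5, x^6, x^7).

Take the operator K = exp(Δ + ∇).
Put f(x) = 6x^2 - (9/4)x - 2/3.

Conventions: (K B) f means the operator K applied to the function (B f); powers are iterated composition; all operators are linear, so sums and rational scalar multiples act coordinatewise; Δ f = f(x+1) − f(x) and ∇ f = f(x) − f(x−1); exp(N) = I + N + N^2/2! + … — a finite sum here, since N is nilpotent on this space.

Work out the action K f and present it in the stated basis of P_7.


order-1 term: 24x - 9/2
order-2 term: 24
the series for exp(Δ + ∇) f terminates at order 2
exp(Δ + ∇) f = 6x^2 + (87/4)x + 113/6

the result is g(x) = 6x^2 + (87/4)x + 113/6


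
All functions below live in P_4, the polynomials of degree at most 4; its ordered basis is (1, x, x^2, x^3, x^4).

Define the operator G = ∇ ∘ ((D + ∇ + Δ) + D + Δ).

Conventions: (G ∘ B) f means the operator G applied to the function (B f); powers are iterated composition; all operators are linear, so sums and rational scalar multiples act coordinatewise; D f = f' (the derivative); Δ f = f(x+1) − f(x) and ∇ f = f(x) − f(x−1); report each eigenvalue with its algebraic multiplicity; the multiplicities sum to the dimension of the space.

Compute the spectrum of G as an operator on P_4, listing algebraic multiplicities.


image of 1: 0
image of x: 0
image of x^2: 10
image of x^3: 30x - 12
image of x^4: 60x^2 - 48x + 26
the matrix is upper triangular; its diagonal is (0, 0, 0, 0, 0)
for a triangular matrix the eigenvalues are the diagonal entries, with algebraic multiplicity their repetition count

λ = 0 (multiplicity 5)


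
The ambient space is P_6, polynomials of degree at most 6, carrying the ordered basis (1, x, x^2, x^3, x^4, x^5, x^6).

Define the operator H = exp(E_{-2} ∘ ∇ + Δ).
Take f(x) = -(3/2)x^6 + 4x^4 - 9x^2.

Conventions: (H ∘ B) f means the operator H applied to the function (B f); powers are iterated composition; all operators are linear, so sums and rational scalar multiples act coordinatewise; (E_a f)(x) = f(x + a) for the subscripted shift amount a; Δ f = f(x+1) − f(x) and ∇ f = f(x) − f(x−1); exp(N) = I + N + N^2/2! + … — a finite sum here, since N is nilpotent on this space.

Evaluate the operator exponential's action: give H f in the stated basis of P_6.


g(x) = -(3/2)x^6 - 18x^5 + 4x^4 - 88x^3 - 1449x^2 + 2152x - 500

order-1 term: -18x^5 + 90x^4 - 568x^3 + 1344x^2 - 1624x + 776
order-2 term: -90x^4 + 720x^3 - 4584x^2 + 12576x - 14780
order-3 term: -240x^3 + 2160x^2 - 11392x + 21216
order-4 term: -360x^2 + 2880x - 9056
order-5 term: -288x + 1440
order-6 term: -96
the series for exp(E_{-2} ∘ ∇ + Δ) f terminates at order 6
exp(E_{-2} ∘ ∇ + Δ) f = -(3/2)x^6 - 18x^5 + 4x^4 - 88x^3 - 1449x^2 + 2152x - 500


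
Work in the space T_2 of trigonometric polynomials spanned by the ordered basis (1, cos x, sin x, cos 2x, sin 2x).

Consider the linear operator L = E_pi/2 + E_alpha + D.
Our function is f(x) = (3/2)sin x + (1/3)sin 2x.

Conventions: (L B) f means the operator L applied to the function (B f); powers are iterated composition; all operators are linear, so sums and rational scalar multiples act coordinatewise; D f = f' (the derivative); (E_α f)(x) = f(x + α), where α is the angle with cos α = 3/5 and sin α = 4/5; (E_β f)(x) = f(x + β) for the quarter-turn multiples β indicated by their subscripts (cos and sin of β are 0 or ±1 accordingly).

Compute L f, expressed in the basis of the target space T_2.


E_pi/2 f = (3/2)cos x - (1/3)sin 2x
E_alpha f = (6/5)cos x + (9/10)sin x + (8/25)cos 2x - (7/75)sin 2x
D f = (3/2)cos x + (2/3)cos 2x
(E_pi/2 + E_alpha + D) f = (21/5)cos x + (9/10)sin x + (74/75)cos 2x - (32/75)sin 2x

the image equals g(x) = (21/5)cos x + (9/10)sin x + (74/75)cos 2x - (32/75)sin 2x


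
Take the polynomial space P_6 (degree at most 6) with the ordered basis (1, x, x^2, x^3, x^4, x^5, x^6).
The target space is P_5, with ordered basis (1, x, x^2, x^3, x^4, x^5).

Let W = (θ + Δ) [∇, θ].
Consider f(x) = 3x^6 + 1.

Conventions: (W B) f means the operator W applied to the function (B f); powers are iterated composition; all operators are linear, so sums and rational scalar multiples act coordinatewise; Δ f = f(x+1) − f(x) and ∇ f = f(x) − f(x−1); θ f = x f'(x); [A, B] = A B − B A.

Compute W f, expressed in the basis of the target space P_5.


the result is g(x) = 90x^5 - 270x^4 + 360x^3 - 180x^2 + 18

θ f = 18x^6
∇ θ f = 108x^5 - 270x^4 + 360x^3 - 270x^2 + 108x - 18
∇ f = 18x^5 - 45x^4 + 60x^3 - 45x^2 + 18x - 3
θ ∇ f = 90x^5 - 180x^4 + 180x^3 - 90x^2 + 18x
[∇, θ] f = 18x^5 - 90x^4 + 180x^3 - 180x^2 + 90x - 18
θ [∇, θ] f = 90x^5 - 360x^4 + 540x^3 - 360x^2 + 90x
Δ [∇, θ] f = 90x^4 - 180x^3 + 180x^2 - 90x + 18
(θ + Δ) [∇, θ] f = 90x^5 - 270x^4 + 360x^3 - 180x^2 + 18


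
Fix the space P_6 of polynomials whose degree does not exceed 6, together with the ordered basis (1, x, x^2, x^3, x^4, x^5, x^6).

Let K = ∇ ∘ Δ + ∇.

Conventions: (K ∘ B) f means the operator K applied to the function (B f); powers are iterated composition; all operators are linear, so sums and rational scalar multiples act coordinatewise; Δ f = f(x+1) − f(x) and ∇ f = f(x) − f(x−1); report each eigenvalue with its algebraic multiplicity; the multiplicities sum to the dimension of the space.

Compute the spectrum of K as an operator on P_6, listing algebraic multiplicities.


λ = 0 (multiplicity 7)

image of 1: 0
image of x: 1
image of x^2: 2x + 1
image of x^3: 3x^2 + 3x + 1
image of x^4: 4x^3 + 6x^2 + 4x + 1
image of x^5: 5x^4 + 10x^3 + 10x^2 + 5x + 1
image of x^6: 6x^5 + 15x^4 + 20x^3 + 15x^2 + 6x + 1
the matrix is upper triangular; its diagonal is (0, 0, 0, 0, 0, 0, 0)
for a triangular matrix the eigenvalues are the diagonal entries, with algebraic multiplicity their repetition count


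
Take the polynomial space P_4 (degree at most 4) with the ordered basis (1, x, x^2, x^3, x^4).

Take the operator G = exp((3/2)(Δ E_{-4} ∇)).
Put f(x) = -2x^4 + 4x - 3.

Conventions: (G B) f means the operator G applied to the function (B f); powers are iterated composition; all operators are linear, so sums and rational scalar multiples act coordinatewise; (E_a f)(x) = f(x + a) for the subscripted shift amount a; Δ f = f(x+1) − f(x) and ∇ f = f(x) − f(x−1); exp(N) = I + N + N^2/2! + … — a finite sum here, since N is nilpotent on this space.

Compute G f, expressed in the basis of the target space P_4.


the result is g(x) = -2x^4 - 36x^2 + 292x - 639

order-1 term: -36x^2 + 288x - 582
order-2 term: -54
the series for exp((3/2)(Δ E_{-4} ∇)) f terminates at order 2
exp((3/2)(Δ E_{-4} ∇)) f = -2x^4 - 36x^2 + 292x - 639


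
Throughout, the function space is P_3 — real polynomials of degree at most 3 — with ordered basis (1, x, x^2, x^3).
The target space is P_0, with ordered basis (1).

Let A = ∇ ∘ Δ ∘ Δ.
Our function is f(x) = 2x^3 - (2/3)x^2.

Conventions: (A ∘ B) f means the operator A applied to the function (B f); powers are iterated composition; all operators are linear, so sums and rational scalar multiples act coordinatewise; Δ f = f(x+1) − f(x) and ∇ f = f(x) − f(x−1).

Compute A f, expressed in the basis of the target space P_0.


Δ f = 6x^2 + (14/3)x + 4/3
Δ Δ f = 12x + 32/3
∇ Δ Δ f = 12

the result is g(x) = 12


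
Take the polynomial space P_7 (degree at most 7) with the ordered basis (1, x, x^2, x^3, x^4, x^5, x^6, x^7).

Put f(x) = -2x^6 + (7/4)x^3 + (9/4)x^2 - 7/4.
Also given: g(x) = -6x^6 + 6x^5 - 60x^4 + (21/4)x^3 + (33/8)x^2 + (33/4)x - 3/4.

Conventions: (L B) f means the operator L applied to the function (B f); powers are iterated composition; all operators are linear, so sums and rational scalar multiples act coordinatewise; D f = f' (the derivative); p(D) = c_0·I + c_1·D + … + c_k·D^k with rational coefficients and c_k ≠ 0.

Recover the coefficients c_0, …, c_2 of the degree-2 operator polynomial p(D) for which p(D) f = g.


c_0 = 3, c_1 = -1/2, c_2 = 1

D^0 f = -2x^6 + (7/4)x^3 + (9/4)x^2 - 7/4
D^1 f = -12x^5 + (21/4)x^2 + (9/2)x
D^2 f = -60x^4 + (21/2)x + 9/2
matching coefficients of g against c_0 f + c_1 Df + … from the top degree down determines the c_i
solution: c_0 = 3, c_1 = -1/2, c_2 = 1


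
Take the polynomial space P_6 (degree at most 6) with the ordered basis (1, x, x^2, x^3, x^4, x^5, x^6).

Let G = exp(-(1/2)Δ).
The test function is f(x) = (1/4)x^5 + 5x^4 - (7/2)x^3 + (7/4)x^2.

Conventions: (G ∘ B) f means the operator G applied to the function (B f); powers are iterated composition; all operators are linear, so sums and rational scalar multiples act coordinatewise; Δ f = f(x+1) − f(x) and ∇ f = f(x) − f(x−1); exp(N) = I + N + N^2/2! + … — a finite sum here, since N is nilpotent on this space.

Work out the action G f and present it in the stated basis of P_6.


order-1 term: -(5/8)x^4 - (45/4)x^3 - 11x^2 - (57/8)x - 7/4
order-2 term: (5/8)x^3 + (75/8)x^2 + (233/16)x + 15/2
order-3 term: -(5/16)x^2 - (55/16)x - 131/32
order-4 term: (5/64)x + 15/32
order-5 term: -1/128
the series for exp(-(1/2)Δ) f terminates at order 5
exp(-(1/2)Δ) f = (1/4)x^5 + (35/8)x^4 - (113/8)x^3 - (3/16)x^2 + (261/64)x + 271/128

g(x) = (1/4)x^5 + (35/8)x^4 - (113/8)x^3 - (3/16)x^2 + (261/64)x + 271/128


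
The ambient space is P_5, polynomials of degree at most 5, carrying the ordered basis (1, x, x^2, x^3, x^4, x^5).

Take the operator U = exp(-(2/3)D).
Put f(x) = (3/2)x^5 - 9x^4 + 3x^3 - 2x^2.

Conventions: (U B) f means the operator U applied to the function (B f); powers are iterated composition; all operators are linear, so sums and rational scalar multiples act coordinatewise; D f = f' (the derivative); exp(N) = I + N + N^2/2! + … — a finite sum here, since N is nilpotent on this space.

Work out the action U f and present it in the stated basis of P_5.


order-1 term: -5x^4 + 24x^3 - 6x^2 + (8/3)x
order-2 term: (20/3)x^3 - 24x^2 + 4x - 8/9
order-3 term: -(40/9)x^2 + (32/3)x - 8/9
order-4 term: (40/27)x - 16/9
order-5 term: -16/81
the series for exp(-(2/3)D) f terminates at order 5
exp(-(2/3)D) f = (3/2)x^5 - 14x^4 + (101/3)x^3 - (328/9)x^2 + (508/27)x - 304/81

the result is g(x) = (3/2)x^5 - 14x^4 + (101/3)x^3 - (328/9)x^2 + (508/27)x - 304/81


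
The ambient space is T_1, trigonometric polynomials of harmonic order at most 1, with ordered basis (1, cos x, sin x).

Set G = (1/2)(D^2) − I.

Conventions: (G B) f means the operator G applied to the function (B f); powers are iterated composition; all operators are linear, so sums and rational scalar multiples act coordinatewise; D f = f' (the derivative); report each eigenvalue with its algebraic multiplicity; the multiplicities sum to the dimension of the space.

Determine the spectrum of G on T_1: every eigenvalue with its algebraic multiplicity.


image of 1: -1
image of cos x: -(3/2)cos x
image of sin x: -(3/2)sin x
the matrix is diagonal; its diagonal is (-1, -3/2, -3/2)
for a triangular matrix the eigenvalues are the diagonal entries, with algebraic multiplicity their repetition count

λ = -3/2 (multiplicity 2), λ = -1 (multiplicity 1)


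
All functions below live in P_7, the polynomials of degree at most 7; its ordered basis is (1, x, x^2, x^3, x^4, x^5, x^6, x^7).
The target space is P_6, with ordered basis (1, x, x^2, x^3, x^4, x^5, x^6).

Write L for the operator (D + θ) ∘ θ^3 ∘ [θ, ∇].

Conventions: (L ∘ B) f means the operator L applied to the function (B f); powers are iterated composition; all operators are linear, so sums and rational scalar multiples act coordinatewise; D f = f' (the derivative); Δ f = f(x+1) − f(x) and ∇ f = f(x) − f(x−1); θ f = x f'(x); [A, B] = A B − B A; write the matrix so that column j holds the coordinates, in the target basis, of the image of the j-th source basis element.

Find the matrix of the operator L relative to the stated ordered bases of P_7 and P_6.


image of 1: 0
image of x: 0
image of x^2: -2x - 2
image of x^3: -48x^2 - 42x + 6
image of x^4: -324x^3 - 132x^2 + 180x - 12
image of x^5: -1280x^4 + 340x^3 + 1140x^2 - 460x + 20
image of x^6: -3750x^5 + 3930x^4 + 2820x^3 - 3900x^2 + 930x - 30
image of x^7: -9072x^6 + 17178x^5 - 630x^4 - 15540x^3 + 9660x^2 - 1638x + 42
each image's coordinates form column j of the matrix

the matrix is [[0, 0, -2, 6, -12, 20, -30, 42]; [0, 0, -2, -42, 180, -460, 930, -1638]; [0, 0, 0, -48, -132, 1140, -3900, 9660]; [0, 0, 0, 0, -324, 340, 2820, -15540]; [0, 0, 0, 0, 0, -1280, 3930, -630]; [0, 0, 0, 0, 0, 0, -3750, 17178]; [0, 0, 0, 0, 0, 0, 0, -9072]] (rows listed top to bottom)


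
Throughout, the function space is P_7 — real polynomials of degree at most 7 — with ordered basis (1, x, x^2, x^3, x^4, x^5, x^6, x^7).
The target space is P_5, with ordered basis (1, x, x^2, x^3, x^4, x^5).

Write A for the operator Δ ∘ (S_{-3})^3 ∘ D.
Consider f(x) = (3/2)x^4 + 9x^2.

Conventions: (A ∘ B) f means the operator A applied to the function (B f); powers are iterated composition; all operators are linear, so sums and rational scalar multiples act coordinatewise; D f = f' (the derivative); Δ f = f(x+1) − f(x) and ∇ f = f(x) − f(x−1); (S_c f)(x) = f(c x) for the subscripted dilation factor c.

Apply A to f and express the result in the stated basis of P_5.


D f = 6x^3 + 18x
S_{-3} D f = -162x^3 - 54x
S_{-3} S_{-3} D f = 4374x^3 + 162x
S_{-3} S_{-3} S_{-3} D f = -118098x^3 - 486x
Δ (S_{-3})^3 D f = -354294x^2 - 354294x - 118584

g(x) = -354294x^2 - 354294x - 118584


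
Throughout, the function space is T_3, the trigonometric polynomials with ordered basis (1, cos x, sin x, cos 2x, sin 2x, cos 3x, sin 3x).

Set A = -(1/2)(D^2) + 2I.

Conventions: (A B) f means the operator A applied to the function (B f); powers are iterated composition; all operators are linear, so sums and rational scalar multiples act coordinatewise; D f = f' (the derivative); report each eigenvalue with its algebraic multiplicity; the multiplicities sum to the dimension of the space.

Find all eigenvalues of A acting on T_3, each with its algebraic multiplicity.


image of 1: 2
image of cos x: (5/2)cos x
image of sin x: (5/2)sin x
image of cos 2x: 4cos 2x
image of sin 2x: 4sin 2x
image of cos 3x: (13/2)cos 3x
image of sin 3x: (13/2)sin 3x
the matrix is diagonal; its diagonal is (2, 5/2, 5/2, 4, 4, 13/2, 13/2)
for a triangular matrix the eigenvalues are the diagonal entries, with algebraic multiplicity their repetition count

λ = 2 (multiplicity 1), λ = 5/2 (multiplicity 2), λ = 4 (multiplicity 2), λ = 13/2 (multiplicity 2)


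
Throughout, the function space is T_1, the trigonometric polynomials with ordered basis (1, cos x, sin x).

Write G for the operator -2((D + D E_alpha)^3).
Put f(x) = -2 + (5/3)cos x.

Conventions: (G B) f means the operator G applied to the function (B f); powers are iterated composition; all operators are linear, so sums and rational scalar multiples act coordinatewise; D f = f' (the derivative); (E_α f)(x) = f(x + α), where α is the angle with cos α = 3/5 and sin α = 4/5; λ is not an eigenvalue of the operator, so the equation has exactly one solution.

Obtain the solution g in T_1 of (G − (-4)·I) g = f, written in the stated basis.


write g with unknown coordinates in the stated basis and equate coefficients in (G − (-4)·I) g = f
solving from the highest basis element down gives g = -1/2 - (227/1068)cos x + (16/267)sin x
check: G g = (224/89)cos x - (64/267)sin x
so G g − (-4)·g = -2 + (5/3)cos x = f ✓

the result is g(x) = -1/2 - (227/1068)cos x + (16/267)sin x


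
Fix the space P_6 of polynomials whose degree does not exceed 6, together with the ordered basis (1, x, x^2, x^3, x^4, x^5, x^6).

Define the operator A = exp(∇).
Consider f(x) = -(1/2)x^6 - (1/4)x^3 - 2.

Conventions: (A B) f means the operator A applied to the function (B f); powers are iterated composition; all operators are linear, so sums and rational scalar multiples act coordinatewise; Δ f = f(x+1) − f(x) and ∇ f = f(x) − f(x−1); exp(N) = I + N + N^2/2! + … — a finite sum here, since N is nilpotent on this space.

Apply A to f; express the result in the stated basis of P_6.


the result is g(x) = -(1/2)x^6 - 3x^5 + (39/4)x^3 - (33/4)x^2 - 6x + 11/4

order-1 term: -3x^5 + (15/2)x^4 - 10x^3 + (27/4)x^2 - (9/4)x + 1/4
order-2 term: -(15/2)x^4 + 30x^3 - (105/2)x^2 + (177/4)x - 59/4
order-3 term: -10x^3 + 45x^2 - 75x + 179/4
order-4 term: -(15/2)x^2 + 30x - 65/2
order-5 term: -3x + 15/2
order-6 term: -1/2
the series for exp(∇) f terminates at order 6
exp(∇) f = -(1/2)x^6 - 3x^5 + (39/4)x^3 - (33/4)x^2 - 6x + 11/4


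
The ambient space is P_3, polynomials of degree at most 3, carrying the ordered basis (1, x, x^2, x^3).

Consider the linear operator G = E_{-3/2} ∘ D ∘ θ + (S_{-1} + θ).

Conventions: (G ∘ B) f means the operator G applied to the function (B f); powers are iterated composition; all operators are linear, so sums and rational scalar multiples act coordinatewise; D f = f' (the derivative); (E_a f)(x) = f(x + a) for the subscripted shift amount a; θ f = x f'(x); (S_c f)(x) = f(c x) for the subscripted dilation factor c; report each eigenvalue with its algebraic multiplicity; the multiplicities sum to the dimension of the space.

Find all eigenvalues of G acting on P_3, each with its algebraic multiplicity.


λ = 0 (multiplicity 1), λ = 1 (multiplicity 1), λ = 2 (multiplicity 1), λ = 3 (multiplicity 1)

image of 1: 1
image of x: 1
image of x^2: 3x^2 + 4x - 6
image of x^3: 2x^3 + 9x^2 - 27x + 81/4
the matrix is upper triangular; its diagonal is (1, 0, 3, 2)
for a triangular matrix the eigenvalues are the diagonal entries, with algebraic multiplicity their repetition count


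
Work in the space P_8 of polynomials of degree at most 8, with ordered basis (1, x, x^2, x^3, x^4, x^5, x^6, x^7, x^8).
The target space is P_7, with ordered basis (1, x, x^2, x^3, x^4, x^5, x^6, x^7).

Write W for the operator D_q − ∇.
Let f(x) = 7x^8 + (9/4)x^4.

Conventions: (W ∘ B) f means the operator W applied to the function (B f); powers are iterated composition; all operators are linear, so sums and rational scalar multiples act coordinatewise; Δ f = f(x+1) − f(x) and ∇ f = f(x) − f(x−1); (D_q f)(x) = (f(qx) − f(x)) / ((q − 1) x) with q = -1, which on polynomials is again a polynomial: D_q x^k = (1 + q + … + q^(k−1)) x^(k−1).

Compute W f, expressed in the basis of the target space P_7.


D_q f = 0
∇ f = 56x^7 - 196x^6 + 392x^5 - 490x^4 + 401x^3 - (419/2)x^2 + 65x - 37/4
(-∇) f = -56x^7 + 196x^6 - 392x^5 + 490x^4 - 401x^3 + (419/2)x^2 - 65x + 37/4
(D_q − ∇) f = -56x^7 + 196x^6 - 392x^5 + 490x^4 - 401x^3 + (419/2)x^2 - 65x + 37/4

the result is g(x) = -56x^7 + 196x^6 - 392x^5 + 490x^4 - 401x^3 + (419/2)x^2 - 65x + 37/4


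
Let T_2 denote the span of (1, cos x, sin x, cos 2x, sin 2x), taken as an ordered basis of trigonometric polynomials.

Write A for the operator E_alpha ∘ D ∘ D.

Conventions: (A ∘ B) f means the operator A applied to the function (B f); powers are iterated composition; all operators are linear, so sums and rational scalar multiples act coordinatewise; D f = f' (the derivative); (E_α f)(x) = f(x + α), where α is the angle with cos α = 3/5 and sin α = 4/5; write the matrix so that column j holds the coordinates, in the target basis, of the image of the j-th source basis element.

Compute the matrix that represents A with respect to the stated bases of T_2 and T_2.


the matrix is [[0, 0, 0, 0, 0]; [0, -3/5, -4/5, 0, 0]; [0, 4/5, -3/5, 0, 0]; [0, 0, 0, 28/25, -96/25]; [0, 0, 0, 96/25, 28/25]] (rows listed top to bottom)

image of 1: 0
image of cos x: -(3/5)cos x + (4/5)sin x
image of sin x: -(4/5)cos x - (3/5)sin x
image of cos 2x: (28/25)cos 2x + (96/25)sin 2x
image of sin 2x: -(96/25)cos 2x + (28/25)sin 2x
each image's coordinates form column j of the matrix
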